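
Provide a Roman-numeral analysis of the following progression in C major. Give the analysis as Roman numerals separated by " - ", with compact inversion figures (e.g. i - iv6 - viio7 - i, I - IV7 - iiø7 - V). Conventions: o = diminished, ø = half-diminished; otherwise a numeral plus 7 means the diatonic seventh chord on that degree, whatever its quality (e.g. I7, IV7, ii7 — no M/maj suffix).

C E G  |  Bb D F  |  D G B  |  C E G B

I - bVII - V64 - I7

C-E-G: root C is the tonic; major triad there is I.
Bb-D-F: Bb with this quality isn't in the key; it's bVII, borrowed from the parallel minor.
D-G-B has root G, degree 5 in C major, so V64.
C-E-G-B: major seventh chord on C = scale degree 1 → I7.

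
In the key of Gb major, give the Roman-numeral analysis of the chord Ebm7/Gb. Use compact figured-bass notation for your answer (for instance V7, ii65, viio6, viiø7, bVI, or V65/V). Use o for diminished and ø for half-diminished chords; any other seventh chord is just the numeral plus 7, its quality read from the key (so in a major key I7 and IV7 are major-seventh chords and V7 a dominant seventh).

The pitches Eb-Gb-Bb-Db form a minor seventh chord rooted on Eb.
Eb is scale degree 6 in Gb major, and a minor seventh chord on that degree is written vi7.
With Gb in the bass the chord is in first inversion, so the figured bass is 65.

vi65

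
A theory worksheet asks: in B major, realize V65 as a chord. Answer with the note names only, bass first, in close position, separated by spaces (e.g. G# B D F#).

A# C# E F#

The numeral's case and figure indicate a dominant seventh chord. In B major its root, the fifth degree, is F#.
Stacking thirds from F# gives F#-A#-C#-E.
With the 65 figure the chord is in first inversion; from the bass A# upward in close position it reads A#-C#-E-F#.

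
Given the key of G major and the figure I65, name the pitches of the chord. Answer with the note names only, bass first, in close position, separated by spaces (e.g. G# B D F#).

B D F# G

The numeral's case and figure indicate a major seventh chord. In G major its root, the tonic, is G.
Stacking thirds from G gives G-B-D-F#.
With the 65 figure the chord is in first inversion; from the bass B upward in close position it reads B-D-F#-G.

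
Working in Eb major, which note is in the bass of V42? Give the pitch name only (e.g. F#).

Ab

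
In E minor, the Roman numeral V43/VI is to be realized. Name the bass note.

D

The applied chord V43/VI is rooted on G: G-B-D-F.
The figure 43 means second inversion — the fifth is in the bass.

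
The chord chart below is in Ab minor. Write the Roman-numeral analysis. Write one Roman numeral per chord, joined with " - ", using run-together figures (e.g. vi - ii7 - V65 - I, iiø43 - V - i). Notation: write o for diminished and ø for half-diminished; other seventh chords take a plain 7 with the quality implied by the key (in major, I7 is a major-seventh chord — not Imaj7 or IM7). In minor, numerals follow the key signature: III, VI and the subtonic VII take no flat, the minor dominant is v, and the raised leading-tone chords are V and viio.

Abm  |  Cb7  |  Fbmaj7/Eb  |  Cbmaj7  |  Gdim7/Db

i - V7/VI - VI42 - III7 - viio43

Abm: root Ab is the tonic; minor triad there is i.
Cb7: chromatic; Cb is V of VI, so V7/VI.
Fbmaj7/Eb: root Fb is the submediant; major seventh chord there is VI42.
Cbmaj7 has root Cb, degree 3 in Ab minor, so III7.
Gdim7/Db: root G is the leading tone; fully diminished seventh chord there is viio43.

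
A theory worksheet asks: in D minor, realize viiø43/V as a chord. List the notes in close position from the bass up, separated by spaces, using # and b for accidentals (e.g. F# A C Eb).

viiø43/V is a secondary leading-tone chord. The target V is A in D minor; the applied chord is rooted a semitone below, on G#.
Building a half-diminished seventh chord on G# gives G#-B-D-F#.
The figured bass 43 indicates second inversion, placing the fifth (D) in the bass: D-F#-G#-B.

D F# G# B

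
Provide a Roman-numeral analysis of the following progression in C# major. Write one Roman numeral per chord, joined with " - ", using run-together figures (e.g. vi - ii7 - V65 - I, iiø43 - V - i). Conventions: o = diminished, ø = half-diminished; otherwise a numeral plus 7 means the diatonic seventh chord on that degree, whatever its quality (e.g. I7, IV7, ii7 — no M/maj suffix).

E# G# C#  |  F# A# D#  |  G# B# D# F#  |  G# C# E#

E#-G#-C#: major triad on C# = scale degree 1 → I6.
F#-A#-D#: root D# is the supertonic; minor triad there is ii6.
G#-B#-D#-F#: root G# is the dominant; dominant seventh chord there is V7.
G#-C#-E#: major triad on C# = scale degree 1 → I64.

I6 - ii6 - V7 - I64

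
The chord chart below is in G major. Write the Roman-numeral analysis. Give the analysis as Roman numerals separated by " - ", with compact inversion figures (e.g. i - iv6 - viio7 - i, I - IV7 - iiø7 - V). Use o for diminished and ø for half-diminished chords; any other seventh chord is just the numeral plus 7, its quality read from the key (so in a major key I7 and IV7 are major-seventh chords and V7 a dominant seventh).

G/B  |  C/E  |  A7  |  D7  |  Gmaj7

G/B has root G, degree 1 in G major, so I6.
C/E: root C is the subdominant; major triad there is IV6.
A7: a dominant seventh chord on A, the applied dominant of V → V7/V.
D7 has root D, degree 5 in G major, so V7.
Gmaj7: major seventh chord on G = scale degree 1 → I7.

I6 - IV6 - V7/V - V7 - I7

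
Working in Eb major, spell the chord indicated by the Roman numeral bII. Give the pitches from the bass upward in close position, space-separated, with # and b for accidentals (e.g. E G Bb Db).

Fb Ab Cb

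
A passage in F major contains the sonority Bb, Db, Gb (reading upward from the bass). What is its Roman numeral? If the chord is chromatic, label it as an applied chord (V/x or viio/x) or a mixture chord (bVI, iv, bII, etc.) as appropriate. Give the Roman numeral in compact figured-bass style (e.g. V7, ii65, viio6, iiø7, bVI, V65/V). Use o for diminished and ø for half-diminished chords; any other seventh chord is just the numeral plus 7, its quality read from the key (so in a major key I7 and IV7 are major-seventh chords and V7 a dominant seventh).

bII6

The pitches Gb-Bb-Db form a major triad rooted on Gb.
Gb is the lowered second degree of F major (diatonic 2 would be G). This is the Neapolitan sixth — a major triad on the lowered second degree, here in its customary first inversion.
With Bb in the bass the chord is in first inversion, so the figured bass is 6.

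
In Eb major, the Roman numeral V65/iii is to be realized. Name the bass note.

F#

The applied chord V65/iii is rooted on D: D-F#-A-C.
The figure 65 means first inversion — the third is in the bass.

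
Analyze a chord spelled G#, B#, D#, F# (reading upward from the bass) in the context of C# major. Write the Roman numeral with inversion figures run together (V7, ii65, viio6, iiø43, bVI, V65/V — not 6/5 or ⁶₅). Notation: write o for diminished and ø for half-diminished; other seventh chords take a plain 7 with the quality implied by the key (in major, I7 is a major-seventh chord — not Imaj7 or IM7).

V7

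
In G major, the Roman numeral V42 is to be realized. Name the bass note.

V in G major has root D; the chord is D-F#-A-C.
The figure 42 means third inversion — the seventh is in the bass.

C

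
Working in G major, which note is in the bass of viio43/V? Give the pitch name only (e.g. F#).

The applied chord viio43/V is rooted on C#: C#-E-G-Bb.
The figure 43 means second inversion — the fifth is in the bass.

G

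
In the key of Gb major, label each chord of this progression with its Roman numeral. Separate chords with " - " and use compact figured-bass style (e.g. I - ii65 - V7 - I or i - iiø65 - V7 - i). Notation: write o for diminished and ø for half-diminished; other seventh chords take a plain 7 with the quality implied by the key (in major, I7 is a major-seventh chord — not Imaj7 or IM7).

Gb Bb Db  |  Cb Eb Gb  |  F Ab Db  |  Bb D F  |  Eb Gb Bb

I - IV - V6 - V/vi - vi

Gb-Bb-Db has root Gb, degree 1 in Gb major, so I.
Cb-Eb-Gb: root Cb is the subdominant; major triad there is IV.
F-Ab-Db: major triad on Db = scale degree 5 → V6.
Bb-D-F: a major triad on Bb, the applied dominant of vi → V/vi.
Eb-Gb-Bb has root Eb, degree 6 in Gb major, so vi.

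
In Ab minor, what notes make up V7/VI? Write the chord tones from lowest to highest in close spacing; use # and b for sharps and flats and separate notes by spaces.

Cb Eb Gb Bbb

V7/VI is a secondary dominant — the dominant seventh of VI. VI in Ab minor is Fb, so the applied chord's root is Cb, a perfect fifth above.
Building a dominant seventh chord on Cb gives Cb-Eb-Gb-Bbb.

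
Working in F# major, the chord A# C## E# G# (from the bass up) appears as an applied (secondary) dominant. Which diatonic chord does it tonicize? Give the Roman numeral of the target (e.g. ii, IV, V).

The chord is a dominant seventh chord on A#.
A dominant resolves down a perfect fifth: A# → D#. In F# major, D# is scale degree 6, i.e. vi.

vi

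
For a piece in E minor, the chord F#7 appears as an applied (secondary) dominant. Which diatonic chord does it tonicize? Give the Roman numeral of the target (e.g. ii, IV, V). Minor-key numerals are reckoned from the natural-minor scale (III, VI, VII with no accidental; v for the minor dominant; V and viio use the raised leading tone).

V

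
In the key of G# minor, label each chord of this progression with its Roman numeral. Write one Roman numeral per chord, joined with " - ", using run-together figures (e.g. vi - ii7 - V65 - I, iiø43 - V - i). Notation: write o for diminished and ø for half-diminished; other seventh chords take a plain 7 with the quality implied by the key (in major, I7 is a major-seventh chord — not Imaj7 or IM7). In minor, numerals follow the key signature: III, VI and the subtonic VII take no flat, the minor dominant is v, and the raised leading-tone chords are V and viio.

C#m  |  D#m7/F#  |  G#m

iv - v65 - i

C#m: root C# is the subdominant; minor triad there is iv.
D#m7/F# has root D#, degree 5 in G# minor, so v65.
G#m: minor triad on G# = scale degree 1 → i.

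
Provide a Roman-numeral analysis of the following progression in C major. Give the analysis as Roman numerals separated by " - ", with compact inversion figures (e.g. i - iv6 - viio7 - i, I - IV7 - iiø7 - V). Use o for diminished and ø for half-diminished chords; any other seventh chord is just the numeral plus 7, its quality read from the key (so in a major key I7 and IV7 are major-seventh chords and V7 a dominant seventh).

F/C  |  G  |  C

IV64 - V - I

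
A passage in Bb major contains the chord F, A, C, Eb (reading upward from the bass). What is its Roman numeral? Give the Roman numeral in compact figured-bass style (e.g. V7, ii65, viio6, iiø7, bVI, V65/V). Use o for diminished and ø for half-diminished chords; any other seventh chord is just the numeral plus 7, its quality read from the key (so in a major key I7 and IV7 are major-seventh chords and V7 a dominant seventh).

The pitches F-A-C-Eb form a dominant seventh chord rooted on F.
F is scale degree 5 in Bb major, and a dominant seventh chord on that degree is written V7.

V7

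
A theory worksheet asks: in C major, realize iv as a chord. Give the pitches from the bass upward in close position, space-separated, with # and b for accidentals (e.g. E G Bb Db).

F Ab C

Scale degree 4 in C major is F; here the chord built on it is altered to a minor triad. iv is the minor subdominant, borrowed from the parallel minor.
So the chord is F-Ab-C.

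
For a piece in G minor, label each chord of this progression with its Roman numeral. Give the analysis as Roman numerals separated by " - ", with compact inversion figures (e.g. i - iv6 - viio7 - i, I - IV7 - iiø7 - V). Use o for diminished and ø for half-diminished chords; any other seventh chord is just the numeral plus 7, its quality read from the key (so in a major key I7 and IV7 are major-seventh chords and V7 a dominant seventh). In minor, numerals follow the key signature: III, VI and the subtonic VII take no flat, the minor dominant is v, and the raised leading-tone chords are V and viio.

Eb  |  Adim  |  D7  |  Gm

VI - iio - V7 - i

Eb: major triad on Eb = scale degree 6 → VI.
Adim: diminished triad on A = scale degree 2 → iio.
D7 has root D, degree 5 in G minor, so V7.
Gm: root G is the tonic; minor triad there is i.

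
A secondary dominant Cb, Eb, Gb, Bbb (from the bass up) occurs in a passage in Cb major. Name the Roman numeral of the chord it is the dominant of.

IV

The chord is a dominant seventh chord on Cb.
A dominant resolves down a perfect fifth: Cb → Fb. In Cb major, Fb is scale degree 4, i.e. IV.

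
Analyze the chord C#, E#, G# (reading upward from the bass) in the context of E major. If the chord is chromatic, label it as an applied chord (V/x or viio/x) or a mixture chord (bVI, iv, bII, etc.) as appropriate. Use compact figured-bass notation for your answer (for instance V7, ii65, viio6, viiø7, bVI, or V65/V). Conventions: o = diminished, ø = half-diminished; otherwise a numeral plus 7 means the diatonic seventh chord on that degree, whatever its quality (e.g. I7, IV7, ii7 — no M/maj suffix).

V/ii

The pitches C#-E#-G# form a major triad rooted on C#.
C# is not a diatonic chord root with this quality in E major, but it lies a perfect fifth above F# (ii), so the chord functions as an applied dominant of ii.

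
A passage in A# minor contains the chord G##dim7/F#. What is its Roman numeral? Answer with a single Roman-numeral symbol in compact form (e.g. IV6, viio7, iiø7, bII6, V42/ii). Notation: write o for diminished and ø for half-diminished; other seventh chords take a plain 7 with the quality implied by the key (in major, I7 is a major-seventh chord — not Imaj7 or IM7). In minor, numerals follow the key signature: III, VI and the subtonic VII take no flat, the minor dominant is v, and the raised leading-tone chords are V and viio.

viio42

Stacked in thirds the chord is G##-B#-D#-F#: a fully diminished seventh chord on G##.
G## is scale degree 7 in A# minor, and a fully diminished seventh chord on that degree is written viio7.
With F# in the bass the chord is in third inversion, so the figured bass is 42.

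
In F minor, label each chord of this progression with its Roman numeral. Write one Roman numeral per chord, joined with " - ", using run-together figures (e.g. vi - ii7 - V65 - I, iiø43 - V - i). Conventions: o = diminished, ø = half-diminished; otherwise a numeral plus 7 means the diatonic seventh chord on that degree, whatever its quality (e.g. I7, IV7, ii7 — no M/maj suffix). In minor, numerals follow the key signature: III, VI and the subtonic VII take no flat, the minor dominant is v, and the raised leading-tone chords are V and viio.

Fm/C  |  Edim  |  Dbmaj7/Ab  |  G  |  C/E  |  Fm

i64 - viio - VI43 - V/V - V6 - i

Fm/C: minor triad on F = scale degree 1 → i64.
Edim has root E, degree 7 in F minor, so viio.
Dbmaj7/Ab has root Db, degree 6 in F minor, so VI43.
G: chromatic; G is V of V, so V/V.
C/E: major triad on C = scale degree 5 → V6.
Fm has root F, degree 1 in F minor, so i.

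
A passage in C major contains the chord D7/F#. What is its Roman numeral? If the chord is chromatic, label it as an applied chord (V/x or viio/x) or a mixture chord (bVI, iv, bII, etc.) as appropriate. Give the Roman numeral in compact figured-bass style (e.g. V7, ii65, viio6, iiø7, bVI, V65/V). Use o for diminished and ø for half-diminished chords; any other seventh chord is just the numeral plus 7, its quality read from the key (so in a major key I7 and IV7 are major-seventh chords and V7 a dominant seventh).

V65/V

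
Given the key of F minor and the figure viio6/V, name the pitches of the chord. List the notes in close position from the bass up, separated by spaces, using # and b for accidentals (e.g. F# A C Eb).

D F B

viio6/V is a secondary leading-tone chord. The target V is C in F minor; the applied chord is rooted a semitone below, on B.
Building a diminished triad on B gives B-D-F.
The figured bass 6 indicates first inversion, placing the third (D) in the bass: D-F-B.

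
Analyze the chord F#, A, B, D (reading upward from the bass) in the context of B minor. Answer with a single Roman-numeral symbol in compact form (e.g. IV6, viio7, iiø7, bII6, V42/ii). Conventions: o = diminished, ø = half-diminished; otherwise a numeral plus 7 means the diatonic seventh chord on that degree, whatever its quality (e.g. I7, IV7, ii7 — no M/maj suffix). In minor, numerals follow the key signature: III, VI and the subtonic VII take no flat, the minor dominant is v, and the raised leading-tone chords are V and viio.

Stacked in thirds the chord is B-D-F#-A: a minor seventh chord on B.
In B minor, B is the tonic; the diatonic minor seventh chord there is i7.
With F# in the bass the chord is in second inversion, so the figured bass is 43.

i43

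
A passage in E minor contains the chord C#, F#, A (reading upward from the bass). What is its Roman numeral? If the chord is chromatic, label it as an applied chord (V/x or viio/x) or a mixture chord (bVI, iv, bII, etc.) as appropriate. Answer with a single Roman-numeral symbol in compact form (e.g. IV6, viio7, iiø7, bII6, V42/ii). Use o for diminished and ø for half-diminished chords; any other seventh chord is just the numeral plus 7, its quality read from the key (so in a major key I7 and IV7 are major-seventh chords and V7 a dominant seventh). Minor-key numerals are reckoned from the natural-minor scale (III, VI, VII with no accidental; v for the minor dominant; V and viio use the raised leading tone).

Stacked in thirds the chord is F#-A-C#: a minor triad on F#.
F# is the second degree of E minor. This is the minor supertonic, borrowed from the parallel major (the Dorian ii).
With C# in the bass the chord is in second inversion, so the figured bass is 64.

ii64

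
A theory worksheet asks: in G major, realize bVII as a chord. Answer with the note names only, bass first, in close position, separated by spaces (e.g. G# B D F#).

F A C

Scale degree 7 in G major is F#; lowering it a half step gives F. bVII is a major triad on the lowered seventh degree (the subtonic), borrowed from the parallel minor.
So the chord is F-A-C.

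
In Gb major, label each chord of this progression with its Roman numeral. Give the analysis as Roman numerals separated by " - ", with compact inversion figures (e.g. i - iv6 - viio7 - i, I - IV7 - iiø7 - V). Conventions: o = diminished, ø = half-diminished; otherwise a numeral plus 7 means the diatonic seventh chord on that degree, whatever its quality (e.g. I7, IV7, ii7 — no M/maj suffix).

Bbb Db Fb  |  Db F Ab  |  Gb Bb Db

bIII - V - I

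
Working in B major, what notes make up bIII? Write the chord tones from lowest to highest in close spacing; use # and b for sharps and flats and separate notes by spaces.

bIII is a major triad on the lowered third degree, borrowed from the parallel minor. In B major that root is D.
So the chord is D-F#-A, a major triad.

D F# A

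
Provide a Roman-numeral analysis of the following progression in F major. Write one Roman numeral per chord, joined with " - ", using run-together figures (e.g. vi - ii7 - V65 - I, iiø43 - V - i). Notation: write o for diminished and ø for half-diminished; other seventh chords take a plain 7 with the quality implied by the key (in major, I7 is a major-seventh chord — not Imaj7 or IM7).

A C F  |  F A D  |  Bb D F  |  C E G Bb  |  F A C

I6 - vi6 - IV - V7 - I

A-C-F has root F, degree 1 in F major, so I6.
F-A-D: root D is the submediant; minor triad there is vi6.
Bb-D-F: major triad on Bb = scale degree 4 → IV.
C-E-G-Bb: dominant seventh chord on C = scale degree 5 → V7.
F-A-C: root F is the tonic; major triad there is I.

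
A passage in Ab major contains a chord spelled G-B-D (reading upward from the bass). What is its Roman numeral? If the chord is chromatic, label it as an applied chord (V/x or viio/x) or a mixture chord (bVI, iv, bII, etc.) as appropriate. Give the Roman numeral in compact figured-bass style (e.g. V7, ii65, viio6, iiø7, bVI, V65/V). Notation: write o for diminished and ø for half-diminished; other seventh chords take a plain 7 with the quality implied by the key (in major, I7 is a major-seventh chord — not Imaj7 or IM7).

V/iii

The pitches G-B-D form a major triad rooted on G.
G is not a diatonic chord root with this quality in Ab major, but it lies a perfect fifth above C (iii), so the chord functions as an applied dominant of iii.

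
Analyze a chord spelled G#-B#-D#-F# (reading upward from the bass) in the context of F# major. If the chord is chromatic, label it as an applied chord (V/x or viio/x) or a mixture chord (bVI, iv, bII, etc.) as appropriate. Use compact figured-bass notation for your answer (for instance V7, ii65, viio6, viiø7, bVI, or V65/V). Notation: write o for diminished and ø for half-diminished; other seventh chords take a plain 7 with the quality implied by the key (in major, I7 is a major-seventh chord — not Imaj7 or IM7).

The pitches G#-B#-D#-F# form a dominant seventh chord rooted on G#.
G# is not a diatonic chord root with this quality in F# major, but it lies a perfect fifth above C# (V), so the chord functions as an applied dominant of V.

V7/V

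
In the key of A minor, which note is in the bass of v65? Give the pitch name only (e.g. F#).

G

v in A minor has root E; the chord is E-G-B-D.
The figure 65 means first inversion — the third is in the bass.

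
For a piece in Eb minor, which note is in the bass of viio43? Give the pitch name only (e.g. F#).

viio in Eb minor has root D; the chord is D-F-Ab-Cb.
The figure 43 means second inversion — the fifth is in the bass.

Ab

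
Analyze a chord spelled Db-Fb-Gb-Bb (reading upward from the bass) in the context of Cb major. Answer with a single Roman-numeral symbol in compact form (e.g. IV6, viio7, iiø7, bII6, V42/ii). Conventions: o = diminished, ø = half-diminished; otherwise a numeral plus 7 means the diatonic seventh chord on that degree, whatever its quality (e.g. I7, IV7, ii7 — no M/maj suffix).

The pitches Gb-Bb-Db-Fb form a dominant seventh chord rooted on Gb.
Gb is scale degree 5 in Cb major, and a dominant seventh chord on that degree is written V7.
With Db in the bass the chord is in second inversion, so the figured bass is 43.

V43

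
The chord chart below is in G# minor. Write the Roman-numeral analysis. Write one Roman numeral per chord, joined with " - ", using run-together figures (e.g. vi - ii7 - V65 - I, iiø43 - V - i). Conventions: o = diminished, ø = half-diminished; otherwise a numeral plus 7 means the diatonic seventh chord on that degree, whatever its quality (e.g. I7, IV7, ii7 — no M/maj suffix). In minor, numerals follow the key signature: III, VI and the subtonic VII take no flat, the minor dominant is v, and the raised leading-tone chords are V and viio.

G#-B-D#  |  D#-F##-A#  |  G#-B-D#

i - V - i

G#-B-D#: minor triad on G# = scale degree 1 → i.
D#-F##-A# has root D#, degree 5 in G# minor, so V.
G#-B-D# has root G#, degree 1 in G# minor, so i.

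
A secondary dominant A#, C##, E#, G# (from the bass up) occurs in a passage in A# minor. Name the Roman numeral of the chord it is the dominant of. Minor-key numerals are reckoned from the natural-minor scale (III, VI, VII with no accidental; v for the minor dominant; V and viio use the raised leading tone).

iv

The chord is a dominant seventh chord on A#.
A dominant resolves down a perfect fifth: A# → D#. In A# minor, D# is scale degree 4, i.e. iv.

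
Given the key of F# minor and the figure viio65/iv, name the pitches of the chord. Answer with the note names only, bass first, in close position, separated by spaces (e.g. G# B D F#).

The slash marks an applied leading-tone chord: viio of iv. In F# minor, iv is B, so the leading tone to it is A#, a half step below.
Building a fully diminished seventh chord on A# gives A#-C#-E-G.
The figured bass 65 indicates first inversion, placing the third (C#) in the bass: C#-E-G-A#.

C# E G A#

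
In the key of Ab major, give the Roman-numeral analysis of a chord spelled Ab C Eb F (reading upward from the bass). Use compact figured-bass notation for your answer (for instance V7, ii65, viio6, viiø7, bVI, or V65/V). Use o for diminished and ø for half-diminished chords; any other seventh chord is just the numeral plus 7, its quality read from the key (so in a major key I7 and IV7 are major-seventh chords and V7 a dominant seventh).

vi65

The pitches F-Ab-C-Eb form a minor seventh chord rooted on F.
In Ab major, F is the submediant; the diatonic minor seventh chord there is vi7.
With Ab in the bass the chord is in first inversion, so the figured bass is 65.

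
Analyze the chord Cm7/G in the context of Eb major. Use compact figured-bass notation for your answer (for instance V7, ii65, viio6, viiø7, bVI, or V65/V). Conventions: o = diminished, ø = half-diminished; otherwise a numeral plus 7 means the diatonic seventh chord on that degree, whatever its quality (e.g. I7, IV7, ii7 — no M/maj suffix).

vi43

The pitches C-Eb-G-Bb form a minor seventh chord rooted on C.
C is scale degree 6 in Eb major, and a minor seventh chord on that degree is written vi7.
With G in the bass the chord is in second inversion, so the figured bass is 43.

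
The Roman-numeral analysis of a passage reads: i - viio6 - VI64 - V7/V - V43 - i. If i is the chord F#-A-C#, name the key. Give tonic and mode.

F# minor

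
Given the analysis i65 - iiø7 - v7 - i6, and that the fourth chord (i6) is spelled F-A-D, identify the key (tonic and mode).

The anchor chord is a minor triad on D, labeled i6.
If D is scale degree 1 and the mode makes that degree carry a minor triad, the tonic is D and the mode is minor.

D minor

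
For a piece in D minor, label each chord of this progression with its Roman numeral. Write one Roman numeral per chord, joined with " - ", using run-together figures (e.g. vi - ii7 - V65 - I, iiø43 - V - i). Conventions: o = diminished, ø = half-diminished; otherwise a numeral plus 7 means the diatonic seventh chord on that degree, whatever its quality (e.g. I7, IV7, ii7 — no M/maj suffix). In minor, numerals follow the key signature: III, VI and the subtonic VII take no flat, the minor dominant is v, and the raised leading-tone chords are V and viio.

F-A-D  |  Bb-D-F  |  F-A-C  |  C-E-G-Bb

i6 - VI - III - VII7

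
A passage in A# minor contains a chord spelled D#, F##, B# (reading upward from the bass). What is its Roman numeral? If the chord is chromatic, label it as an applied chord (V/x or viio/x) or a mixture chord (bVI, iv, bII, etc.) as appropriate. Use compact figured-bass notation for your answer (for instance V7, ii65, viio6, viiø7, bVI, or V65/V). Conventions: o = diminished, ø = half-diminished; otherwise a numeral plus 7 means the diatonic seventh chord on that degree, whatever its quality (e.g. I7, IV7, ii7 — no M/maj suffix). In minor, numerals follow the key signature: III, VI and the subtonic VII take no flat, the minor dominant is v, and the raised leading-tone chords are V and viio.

ii6

Stacked in thirds the chord is B#-D#-F##: a minor triad on B#.
B# is the second degree of A# minor. This is the minor supertonic, borrowed from the parallel major (the Dorian ii).
With D# in the bass the chord is in first inversion, so the figured bass is 6.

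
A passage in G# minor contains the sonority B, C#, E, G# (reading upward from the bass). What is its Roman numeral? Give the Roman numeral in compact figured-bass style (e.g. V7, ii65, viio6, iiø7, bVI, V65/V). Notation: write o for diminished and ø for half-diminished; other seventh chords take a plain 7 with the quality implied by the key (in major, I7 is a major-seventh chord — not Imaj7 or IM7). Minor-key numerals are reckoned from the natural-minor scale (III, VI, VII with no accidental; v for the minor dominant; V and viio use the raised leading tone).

iv42

The pitches C#-E-G#-B form a minor seventh chord rooted on C#.
C# is scale degree 4 in G# minor, and a minor seventh chord on that degree is written iv7.
With B in the bass the chord is in third inversion, so the figured bass is 42.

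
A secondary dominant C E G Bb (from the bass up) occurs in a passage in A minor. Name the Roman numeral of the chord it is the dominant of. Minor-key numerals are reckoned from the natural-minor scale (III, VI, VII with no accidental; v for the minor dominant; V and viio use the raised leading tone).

VI

The chord is a dominant seventh chord on C.
A dominant resolves down a perfect fifth: C → F. In A minor, F is scale degree 6, i.e. VI.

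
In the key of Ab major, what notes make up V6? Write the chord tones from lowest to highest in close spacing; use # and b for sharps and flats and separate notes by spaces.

G Bb Eb

In Ab major, scale degree 5 is Eb, and the diatonic chord built there is a major triad.
That chord is spelled Eb-G-Bb.
With the 6 figure the chord is in first inversion; from the bass G upward in close position it reads G-Bb-Eb.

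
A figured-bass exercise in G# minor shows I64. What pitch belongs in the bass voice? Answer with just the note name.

D#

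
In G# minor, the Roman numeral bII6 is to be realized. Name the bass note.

C#

bII in G# minor has root A; the chord is A-C#-E.
The figure 6 means first inversion — the third is in the bass.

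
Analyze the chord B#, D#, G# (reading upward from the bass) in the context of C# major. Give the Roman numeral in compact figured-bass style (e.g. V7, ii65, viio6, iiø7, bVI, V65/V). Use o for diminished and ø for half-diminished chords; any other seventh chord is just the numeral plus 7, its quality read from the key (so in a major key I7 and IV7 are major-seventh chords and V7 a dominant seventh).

The pitches G#-B#-D# form a major triad rooted on G#.
In C# major, G# is the dominant; the diatonic major triad there is V.
With B# in the bass the chord is in first inversion, so the figured bass is 6.

V6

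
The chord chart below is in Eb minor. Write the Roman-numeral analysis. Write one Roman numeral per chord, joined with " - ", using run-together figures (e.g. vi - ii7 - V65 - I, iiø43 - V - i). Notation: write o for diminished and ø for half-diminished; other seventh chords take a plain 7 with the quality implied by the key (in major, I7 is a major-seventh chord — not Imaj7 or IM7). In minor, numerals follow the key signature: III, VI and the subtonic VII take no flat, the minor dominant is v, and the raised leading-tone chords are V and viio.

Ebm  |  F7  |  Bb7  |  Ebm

Ebm: root Eb is the tonic; minor triad there is i.
F7: chromatic; F is V of V, so V7/V.
Bb7 has root Bb, degree 5 in Eb minor, so V7.
Ebm has root Eb, degree 1 in Eb minor, so i.

i - V7/V - V7 - i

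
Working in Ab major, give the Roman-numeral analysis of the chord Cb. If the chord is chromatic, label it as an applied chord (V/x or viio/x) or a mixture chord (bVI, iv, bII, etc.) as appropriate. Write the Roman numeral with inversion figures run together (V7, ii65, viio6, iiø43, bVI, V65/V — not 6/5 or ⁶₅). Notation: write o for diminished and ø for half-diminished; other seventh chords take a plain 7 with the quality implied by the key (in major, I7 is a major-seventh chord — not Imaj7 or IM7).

bIII

The pitches Cb-Eb-Gb form a major triad rooted on Cb.
Cb is the lowered third degree of Ab major (diatonic 3 would be C). This is a major triad on the lowered third degree, borrowed from the parallel minor.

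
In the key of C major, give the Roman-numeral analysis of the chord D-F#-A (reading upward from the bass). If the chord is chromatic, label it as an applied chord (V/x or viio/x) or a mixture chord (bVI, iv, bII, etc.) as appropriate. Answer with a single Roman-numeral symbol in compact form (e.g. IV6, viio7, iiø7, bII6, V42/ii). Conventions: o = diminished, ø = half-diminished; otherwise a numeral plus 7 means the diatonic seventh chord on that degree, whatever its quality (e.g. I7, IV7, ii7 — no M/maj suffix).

The pitches D-F#-A form a major triad rooted on D.
D is not a diatonic chord root with this quality in C major, but it lies a perfect fifth above G (V), so the chord functions as an applied dominant of V.

V/V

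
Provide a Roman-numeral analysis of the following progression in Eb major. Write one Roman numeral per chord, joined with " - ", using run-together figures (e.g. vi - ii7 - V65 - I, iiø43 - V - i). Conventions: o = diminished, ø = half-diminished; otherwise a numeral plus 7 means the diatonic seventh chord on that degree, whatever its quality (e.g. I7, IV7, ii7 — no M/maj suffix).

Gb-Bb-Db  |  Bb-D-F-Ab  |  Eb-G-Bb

bIII - V7 - I

Gb-Bb-Db is non-diatonic — bIII, a mixture chord from Eb minor.
Bb-D-F-Ab: root Bb is the dominant; dominant seventh chord there is V7.
Eb-G-Bb: major triad on Eb = scale degree 1 → I.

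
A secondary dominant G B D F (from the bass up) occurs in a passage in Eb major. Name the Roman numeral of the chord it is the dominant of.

vi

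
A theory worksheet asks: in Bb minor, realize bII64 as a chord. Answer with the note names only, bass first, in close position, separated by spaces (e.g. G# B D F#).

Scale degree 2 in Bb minor is C; lowering it a half step gives Cb. bII64 is the Neapolitan chord — a major triad on the lowered second degree.
So the chord is Cb-Eb-Gb, a major triad.
With the 64 figure the chord is in second inversion; from the bass Gb upward in close position it reads Gb-Cb-Eb.

Gb Cb Eb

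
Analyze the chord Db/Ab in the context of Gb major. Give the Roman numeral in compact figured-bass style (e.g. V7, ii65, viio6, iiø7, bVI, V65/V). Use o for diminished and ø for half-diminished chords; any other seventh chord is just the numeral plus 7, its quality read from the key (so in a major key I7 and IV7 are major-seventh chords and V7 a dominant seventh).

V64

Stacked in thirds the chord is Db-F-Ab: a major triad on Db.
Db is scale degree 5 in Gb major, and a major triad on that degree is written V.
With Ab in the bass the chord is in second inversion, so the figured bass is 64.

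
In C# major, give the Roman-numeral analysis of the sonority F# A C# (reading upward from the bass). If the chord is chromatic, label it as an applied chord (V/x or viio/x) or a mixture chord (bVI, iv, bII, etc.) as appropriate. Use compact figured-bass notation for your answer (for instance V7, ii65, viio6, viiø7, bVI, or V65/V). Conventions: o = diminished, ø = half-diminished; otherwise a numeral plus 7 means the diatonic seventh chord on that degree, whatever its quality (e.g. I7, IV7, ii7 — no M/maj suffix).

iv

Stacked in thirds the chord is F#-A-C#: a minor triad on F#.
F# is the fourth degree of C# major. This is the minor subdominant, borrowed from the parallel minor.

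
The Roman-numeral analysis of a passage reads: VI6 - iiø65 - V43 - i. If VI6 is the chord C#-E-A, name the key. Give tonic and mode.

C# minor

VI6 is given as C#-E-A — a major triad with root A.
If A is scale degree 6 and the mode makes that degree carry a major triad, the tonic is C# and the mode is minor.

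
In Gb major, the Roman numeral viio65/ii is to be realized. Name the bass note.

The applied chord viio65/ii is rooted on G: G-Bb-Db-Fb.
The figure 65 means first inversion — the third is in the bass.

Bb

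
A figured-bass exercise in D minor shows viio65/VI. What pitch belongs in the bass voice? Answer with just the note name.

C

The applied chord viio65/VI is rooted on A: A-C-Eb-Gb.
The figure 65 means first inversion — the third is in the bass.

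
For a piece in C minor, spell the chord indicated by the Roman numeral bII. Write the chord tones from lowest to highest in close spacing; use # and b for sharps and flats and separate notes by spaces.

Db F Ab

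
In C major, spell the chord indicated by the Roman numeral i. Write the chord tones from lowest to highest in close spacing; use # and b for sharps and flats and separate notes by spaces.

Scale degree 1 in C major is C; here the chord built on it is altered to a minor triad. i is the minor tonic, borrowed from the parallel minor.
So the chord is C-Eb-G.

C Eb G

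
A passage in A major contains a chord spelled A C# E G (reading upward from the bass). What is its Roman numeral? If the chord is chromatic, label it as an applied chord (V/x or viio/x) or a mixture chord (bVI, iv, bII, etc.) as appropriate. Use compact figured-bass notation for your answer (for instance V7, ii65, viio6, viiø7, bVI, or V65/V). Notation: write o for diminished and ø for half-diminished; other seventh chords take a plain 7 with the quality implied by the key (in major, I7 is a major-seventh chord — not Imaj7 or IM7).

V7/IV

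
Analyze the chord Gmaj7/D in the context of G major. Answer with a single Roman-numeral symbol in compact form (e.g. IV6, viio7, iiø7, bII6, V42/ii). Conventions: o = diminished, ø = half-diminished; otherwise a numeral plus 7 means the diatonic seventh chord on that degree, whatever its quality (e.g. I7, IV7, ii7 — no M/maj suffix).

I43

Stacked in thirds the chord is G-B-D-F#: a major seventh chord on G.
G is scale degree 1 in G major, and a major seventh chord on that degree is written I7.
With D in the bass the chord is in second inversion, so the figured bass is 43.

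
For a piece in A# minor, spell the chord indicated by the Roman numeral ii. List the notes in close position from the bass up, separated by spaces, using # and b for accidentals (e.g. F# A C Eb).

B# D# F##

Scale degree 2 in A# minor is B#; here the chord built on it is altered to a minor triad. ii is the minor supertonic, borrowed from the parallel major (the Dorian ii).
So the chord is B#-D#-F##, a minor triad.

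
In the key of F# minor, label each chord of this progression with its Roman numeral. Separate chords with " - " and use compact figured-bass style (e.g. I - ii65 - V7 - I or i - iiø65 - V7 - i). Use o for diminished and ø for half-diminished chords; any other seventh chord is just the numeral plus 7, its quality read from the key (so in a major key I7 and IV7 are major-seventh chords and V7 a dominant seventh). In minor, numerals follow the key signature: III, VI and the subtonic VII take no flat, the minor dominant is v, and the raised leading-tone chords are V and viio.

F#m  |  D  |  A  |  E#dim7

F#m: root F# is the tonic; minor triad there is i.
D has root D, degree 6 in F# minor, so VI.
A has root A, degree 3 in F# minor, so III.
E#dim7 has root E#, degree 7 in F# minor, so viio7.

i - VI - III - viio7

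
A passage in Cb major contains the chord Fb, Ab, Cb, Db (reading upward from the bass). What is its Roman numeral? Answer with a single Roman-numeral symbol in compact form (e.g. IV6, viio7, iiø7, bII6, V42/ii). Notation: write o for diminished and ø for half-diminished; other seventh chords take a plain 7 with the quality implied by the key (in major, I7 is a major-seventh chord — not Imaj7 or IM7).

ii65

The pitches Db-Fb-Ab-Cb form a minor seventh chord rooted on Db.
Db is scale degree 2 in Cb major, and a minor seventh chord on that degree is written ii7.
With Fb in the bass the chord is in first inversion, so the figured bass is 65.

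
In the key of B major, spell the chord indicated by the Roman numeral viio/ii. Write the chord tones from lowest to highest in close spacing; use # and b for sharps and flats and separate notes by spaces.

viio/ii is a secondary leading-tone chord. The target ii is C# in B major; the applied chord is rooted a semitone below, on B#.
Building a diminished triad on B# gives B#-D#-F#.

B# D# F#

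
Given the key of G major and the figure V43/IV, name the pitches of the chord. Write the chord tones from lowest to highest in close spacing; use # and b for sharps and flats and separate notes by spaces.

D F G B

V43/IV is a secondary dominant — the dominant seventh of IV. IV in G major is C, so the applied chord's root is G, a perfect fifth above.
Building a dominant seventh chord on G gives G-B-D-F.
With the 43 figure the chord is in second inversion; from the bass D upward in close position it reads D-F-G-B.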